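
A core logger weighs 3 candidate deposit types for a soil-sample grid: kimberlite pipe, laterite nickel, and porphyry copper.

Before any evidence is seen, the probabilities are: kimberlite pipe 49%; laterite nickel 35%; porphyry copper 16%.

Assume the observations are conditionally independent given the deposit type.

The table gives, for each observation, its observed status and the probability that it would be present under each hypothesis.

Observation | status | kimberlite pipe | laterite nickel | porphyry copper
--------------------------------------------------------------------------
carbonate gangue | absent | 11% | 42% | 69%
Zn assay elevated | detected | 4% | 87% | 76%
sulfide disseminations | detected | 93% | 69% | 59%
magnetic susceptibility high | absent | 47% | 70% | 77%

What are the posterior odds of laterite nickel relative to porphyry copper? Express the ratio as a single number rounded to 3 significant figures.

Unnormalized posterior weight (prior times the observation likelihoods) for each of the two hypotheses (using 1 − P(present | H) for each absent observation):
  laterite nickel: 0.35 × (1 − 0.42) × 0.87 × 0.69 × (1 − 0.70) = 0.036558
  porphyry copper: 0.16 × (1 − 0.69) × 0.76 × 0.59 × (1 − 0.77) = 0.0051153
Odds(laterite nickel : porphyry copper) = 0.036558 / 0.0051153 ≈ 7.15.

7.15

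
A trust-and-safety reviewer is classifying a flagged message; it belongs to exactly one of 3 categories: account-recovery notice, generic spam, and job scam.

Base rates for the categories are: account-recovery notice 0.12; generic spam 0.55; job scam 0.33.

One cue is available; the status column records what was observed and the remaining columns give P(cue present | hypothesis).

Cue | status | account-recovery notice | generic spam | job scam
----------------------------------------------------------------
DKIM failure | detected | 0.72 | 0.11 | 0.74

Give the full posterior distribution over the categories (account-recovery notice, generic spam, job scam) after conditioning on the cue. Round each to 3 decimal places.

0.221, 0.155, 0.624

By Bayes' rule, the unnormalized weight for each hypothesis is prior × likelihood:
  account-recovery notice: 0.12 × 0.72 = 0.0864
  generic spam: 0.55 × 0.11 = 0.0605
  job scam: 0.33 × 0.74 = 0.2442
Marginal likelihood of the evidence = 0.3911.
P(account-recovery notice | evidence) = 0.0864 / 0.3911 ≈ 0.221
P(generic spam | evidence) = 0.0605 / 0.3911 ≈ 0.155
P(job scam | evidence) = 0.2442 / 0.3911 ≈ 0.624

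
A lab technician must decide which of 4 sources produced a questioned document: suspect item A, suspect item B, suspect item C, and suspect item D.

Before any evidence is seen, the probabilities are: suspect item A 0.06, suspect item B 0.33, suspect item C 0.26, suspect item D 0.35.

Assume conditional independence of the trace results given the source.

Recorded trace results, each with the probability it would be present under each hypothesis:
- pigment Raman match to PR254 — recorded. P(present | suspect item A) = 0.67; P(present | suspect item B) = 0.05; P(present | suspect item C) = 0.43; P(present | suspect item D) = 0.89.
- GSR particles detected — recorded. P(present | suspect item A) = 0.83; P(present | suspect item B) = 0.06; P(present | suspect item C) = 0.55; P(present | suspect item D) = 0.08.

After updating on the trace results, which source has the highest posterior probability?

Multiply each prior by the joint likelihood of the trace result pattern:
  suspect item A: 0.06 × 0.67 × 0.83 = 0.033366
  suspect item B: 0.33 × 0.05 × 0.06 = 0.00099
  suspect item C: 0.26 × 0.43 × 0.55 = 0.06149
  suspect item D: 0.35 × 0.89 × 0.08 = 0.02492
The unnormalized weights sum to 0.12077.
P(suspect item A | evidence) ≈ 0.033366 / 0.12077 ≈ 0.276
P(suspect item B | evidence) ≈ 0.00099 / 0.12077 ≈ 0.008
P(suspect item C | evidence) ≈ 0.06149 / 0.12077 ≈ 0.509
P(suspect item D | evidence) ≈ 0.02492 / 0.12077 ≈ 0.206
The largest is 0.509, so suspect item C is most probable.

suspect item C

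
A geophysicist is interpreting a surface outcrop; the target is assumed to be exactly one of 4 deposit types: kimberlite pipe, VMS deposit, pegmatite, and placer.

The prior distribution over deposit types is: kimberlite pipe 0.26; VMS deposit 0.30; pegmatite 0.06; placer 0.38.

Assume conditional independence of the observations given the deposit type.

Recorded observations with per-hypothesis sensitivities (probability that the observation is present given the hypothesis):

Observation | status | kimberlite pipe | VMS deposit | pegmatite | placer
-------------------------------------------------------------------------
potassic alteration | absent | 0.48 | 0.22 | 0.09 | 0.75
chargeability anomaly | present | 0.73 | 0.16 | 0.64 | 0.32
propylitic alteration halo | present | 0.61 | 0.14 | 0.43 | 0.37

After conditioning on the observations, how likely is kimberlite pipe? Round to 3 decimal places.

By Bayes' rule with conditional independence, the unnormalized weight for each hypothesis is prior × ∏ likelihoods (using 1 − P(present | H) for each absent observation):
  kimberlite pipe: 0.26 × (1 − 0.48) × 0.73 × 0.61 = 0.060205
  VMS deposit: 0.30 × (1 − 0.22) × 0.16 × 0.14 = 0.0052416
  pegmatite: 0.06 × (1 − 0.09) × 0.64 × 0.43 = 0.015026
  placer: 0.38 × (1 − 0.75) × 0.32 × 0.37 = 0.011248
Normalizing constant Z = 0.060205 + 0.0052416 + 0.015026 + 0.011248 = 0.09172.
P(kimberlite pipe | evidence) = 0.060205 / 0.09172 ≈ 0.656.

0.656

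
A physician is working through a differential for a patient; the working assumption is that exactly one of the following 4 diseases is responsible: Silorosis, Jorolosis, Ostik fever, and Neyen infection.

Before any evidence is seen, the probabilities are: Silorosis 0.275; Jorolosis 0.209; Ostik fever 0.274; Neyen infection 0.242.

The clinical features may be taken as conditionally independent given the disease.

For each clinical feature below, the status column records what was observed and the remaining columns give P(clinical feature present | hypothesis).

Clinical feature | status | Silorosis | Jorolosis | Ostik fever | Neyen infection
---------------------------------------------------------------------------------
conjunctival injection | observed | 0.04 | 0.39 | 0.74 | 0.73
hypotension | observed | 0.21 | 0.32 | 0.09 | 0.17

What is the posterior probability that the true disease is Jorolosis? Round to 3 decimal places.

By Bayes' rule with conditional independence, the unnormalized weight for each hypothesis is prior × ∏ likelihoods:
  Silorosis: 0.275 × 0.04 × 0.21 = 0.00231
  Jorolosis: 0.209 × 0.39 × 0.32 = 0.026083
  Ostik fever: 0.274 × 0.74 × 0.09 = 0.018248
  Neyen infection: 0.242 × 0.73 × 0.17 = 0.030032
Marginal likelihood of the evidence = 0.076674.
P(Jorolosis | evidence) = 0.026083 / 0.076674 ≈ 0.340.

0.340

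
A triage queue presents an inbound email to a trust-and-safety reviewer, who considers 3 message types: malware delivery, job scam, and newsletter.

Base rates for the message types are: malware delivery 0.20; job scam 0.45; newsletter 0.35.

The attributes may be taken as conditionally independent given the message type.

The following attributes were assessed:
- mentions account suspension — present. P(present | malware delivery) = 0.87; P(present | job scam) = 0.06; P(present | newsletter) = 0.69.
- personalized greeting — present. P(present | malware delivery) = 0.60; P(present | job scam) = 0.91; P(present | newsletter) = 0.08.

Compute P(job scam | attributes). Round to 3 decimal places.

Multiply each prior by the joint likelihood of the attribute pattern:
  malware delivery: 0.20 × 0.87 × 0.60 = 0.1044
  job scam: 0.45 × 0.06 × 0.91 = 0.02457
  newsletter: 0.35 × 0.69 × 0.08 = 0.01932
The unnormalized weights sum to 0.14829.
P(job scam | evidence) = 0.02457 / 0.14829 ≈ 0.166.

0.166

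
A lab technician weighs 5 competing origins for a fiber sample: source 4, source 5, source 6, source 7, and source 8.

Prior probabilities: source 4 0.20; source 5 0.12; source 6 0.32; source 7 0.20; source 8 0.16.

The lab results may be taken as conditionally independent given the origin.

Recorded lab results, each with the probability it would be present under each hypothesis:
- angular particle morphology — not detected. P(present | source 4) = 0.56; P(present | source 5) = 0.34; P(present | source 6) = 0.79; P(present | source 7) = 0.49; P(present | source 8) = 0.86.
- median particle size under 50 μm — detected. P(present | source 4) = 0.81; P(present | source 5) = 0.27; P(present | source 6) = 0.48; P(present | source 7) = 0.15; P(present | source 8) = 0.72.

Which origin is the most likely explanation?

source 4

By Bayes' rule with conditional independence, the unnormalized weight for each hypothesis is prior × ∏ likelihoods (using 1 − P(present | H) for each absent lab result):
  source 4: 0.20 × (1 − 0.56) × 0.81 = 0.07128
  source 5: 0.12 × (1 − 0.34) × 0.27 = 0.021384
  source 6: 0.32 × (1 − 0.79) × 0.48 = 0.032256
  source 7: 0.20 × (1 − 0.49) × 0.15 = 0.0153
  source 8: 0.16 × (1 − 0.86) × 0.72 = 0.016128
The unnormalized weights sum to 0.15635.
P(source 4 | evidence) ≈ 0.07128 / 0.15635 ≈ 0.456
P(source 5 | evidence) ≈ 0.021384 / 0.15635 ≈ 0.137
P(source 6 | evidence) ≈ 0.032256 / 0.15635 ≈ 0.206
P(source 7 | evidence) ≈ 0.0153 / 0.15635 ≈ 0.098
P(source 8 | evidence) ≈ 0.016128 / 0.15635 ≈ 0.103
The largest is 0.456, so source 4 is most probable.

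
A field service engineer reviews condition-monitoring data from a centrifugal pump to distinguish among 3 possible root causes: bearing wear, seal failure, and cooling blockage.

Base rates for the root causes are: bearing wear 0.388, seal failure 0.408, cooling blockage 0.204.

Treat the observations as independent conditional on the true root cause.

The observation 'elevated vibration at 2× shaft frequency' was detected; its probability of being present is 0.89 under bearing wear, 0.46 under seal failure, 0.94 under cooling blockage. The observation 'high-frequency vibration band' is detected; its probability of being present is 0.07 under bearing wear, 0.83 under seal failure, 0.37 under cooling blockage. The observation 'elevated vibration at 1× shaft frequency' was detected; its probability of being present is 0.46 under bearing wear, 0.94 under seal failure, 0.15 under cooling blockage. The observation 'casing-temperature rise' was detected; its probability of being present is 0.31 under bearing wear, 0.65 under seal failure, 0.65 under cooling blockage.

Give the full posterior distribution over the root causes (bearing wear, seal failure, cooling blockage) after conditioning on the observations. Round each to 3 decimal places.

Multiply each prior by the joint likelihood of the evidence pattern:
  bearing wear: 0.388 × 0.89 × 0.07 × 0.46 × 0.31 = 0.003447
  seal failure: 0.408 × 0.46 × 0.83 × 0.94 × 0.65 = 0.095178
  cooling blockage: 0.204 × 0.94 × 0.37 × 0.15 × 0.65 = 0.0069177
Normalizing constant Z = 0.003447 + 0.095178 + 0.0069177 = 0.10554.
P(bearing wear | evidence) = 0.003447 / 0.10554 ≈ 0.033
P(seal failure | evidence) = 0.095178 / 0.10554 ≈ 0.902
P(cooling blockage | evidence) = 0.0069177 / 0.10554 ≈ 0.066

0.033, 0.902, 0.066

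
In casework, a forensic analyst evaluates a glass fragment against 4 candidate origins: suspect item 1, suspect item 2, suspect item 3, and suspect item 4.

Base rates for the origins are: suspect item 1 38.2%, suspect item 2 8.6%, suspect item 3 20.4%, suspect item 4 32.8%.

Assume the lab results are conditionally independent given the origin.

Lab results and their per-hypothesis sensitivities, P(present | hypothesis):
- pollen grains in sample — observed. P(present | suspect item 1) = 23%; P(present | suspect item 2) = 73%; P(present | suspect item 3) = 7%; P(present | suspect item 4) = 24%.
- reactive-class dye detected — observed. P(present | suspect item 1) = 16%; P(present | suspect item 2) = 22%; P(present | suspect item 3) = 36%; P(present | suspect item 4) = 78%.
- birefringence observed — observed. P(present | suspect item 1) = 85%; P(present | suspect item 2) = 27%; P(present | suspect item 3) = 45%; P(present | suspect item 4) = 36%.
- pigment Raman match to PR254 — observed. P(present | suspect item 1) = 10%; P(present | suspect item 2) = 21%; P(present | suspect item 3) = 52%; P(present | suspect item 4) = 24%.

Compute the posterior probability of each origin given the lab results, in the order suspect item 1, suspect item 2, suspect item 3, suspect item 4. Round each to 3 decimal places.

Multiply each prior by the joint likelihood of the lab result pattern:
  suspect item 1: 0.382 × 0.23 × 0.16 × 0.85 × 0.10 = 0.0011949
  suspect item 2: 0.086 × 0.73 × 0.22 × 0.27 × 0.21 = 0.00078312
  suspect item 3: 0.204 × 0.07 × 0.36 × 0.45 × 0.52 = 0.0012029
  suspect item 4: 0.328 × 0.24 × 0.78 × 0.36 × 0.24 = 0.0053051
Normalizing constant Z = 0.0011949 + 0.00078312 + 0.0012029 + 0.0053051 = 0.0084861.
P(suspect item 1 | evidence) = 0.0011949 / 0.0084861 ≈ 0.141
P(suspect item 2 | evidence) = 0.00078312 / 0.0084861 ≈ 0.092
P(suspect item 3 | evidence) = 0.0012029 / 0.0084861 ≈ 0.142
P(suspect item 4 | evidence) = 0.0053051 / 0.0084861 ≈ 0.625

0.141, 0.092, 0.142, 0.625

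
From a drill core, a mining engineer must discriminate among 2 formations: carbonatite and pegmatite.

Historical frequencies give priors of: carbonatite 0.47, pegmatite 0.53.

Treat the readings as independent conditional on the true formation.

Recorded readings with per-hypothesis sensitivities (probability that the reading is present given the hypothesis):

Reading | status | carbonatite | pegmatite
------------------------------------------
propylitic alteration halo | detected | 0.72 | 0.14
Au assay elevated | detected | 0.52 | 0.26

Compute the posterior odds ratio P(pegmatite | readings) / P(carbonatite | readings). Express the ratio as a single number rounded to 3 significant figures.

The normalizing constant cancels in an odds ratio, so compute prior × likelihood for the two hypotheses only:
  pegmatite: 0.53 × 0.14 × 0.26 = 0.019292
  carbonatite: 0.47 × 0.72 × 0.52 = 0.17597
Odds(pegmatite : carbonatite) = 0.019292 / 0.17597 ≈ 0.110.

0.110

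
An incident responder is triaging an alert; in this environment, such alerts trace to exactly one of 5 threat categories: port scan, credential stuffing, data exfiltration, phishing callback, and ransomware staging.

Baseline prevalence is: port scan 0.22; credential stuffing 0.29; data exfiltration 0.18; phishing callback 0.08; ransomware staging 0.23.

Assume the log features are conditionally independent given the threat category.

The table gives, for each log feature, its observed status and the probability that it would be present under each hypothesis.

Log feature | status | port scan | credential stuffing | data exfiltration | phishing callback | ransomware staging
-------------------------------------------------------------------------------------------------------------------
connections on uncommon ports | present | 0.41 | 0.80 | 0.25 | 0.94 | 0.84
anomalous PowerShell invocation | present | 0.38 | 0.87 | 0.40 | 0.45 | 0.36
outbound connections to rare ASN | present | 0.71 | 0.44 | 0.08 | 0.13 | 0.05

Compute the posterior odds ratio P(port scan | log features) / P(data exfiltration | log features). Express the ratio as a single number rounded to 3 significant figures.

16.9

Posterior odds equal prior odds times the likelihood ratio; only the two competing hypotheses matter.
  port scan: 0.22 × 0.41 × 0.38 × 0.71 = 0.024336
  data exfiltration: 0.18 × 0.25 × 0.40 × 0.08 = 0.00144
Odds(port scan : data exfiltration) = 0.024336 / 0.00144 ≈ 16.9.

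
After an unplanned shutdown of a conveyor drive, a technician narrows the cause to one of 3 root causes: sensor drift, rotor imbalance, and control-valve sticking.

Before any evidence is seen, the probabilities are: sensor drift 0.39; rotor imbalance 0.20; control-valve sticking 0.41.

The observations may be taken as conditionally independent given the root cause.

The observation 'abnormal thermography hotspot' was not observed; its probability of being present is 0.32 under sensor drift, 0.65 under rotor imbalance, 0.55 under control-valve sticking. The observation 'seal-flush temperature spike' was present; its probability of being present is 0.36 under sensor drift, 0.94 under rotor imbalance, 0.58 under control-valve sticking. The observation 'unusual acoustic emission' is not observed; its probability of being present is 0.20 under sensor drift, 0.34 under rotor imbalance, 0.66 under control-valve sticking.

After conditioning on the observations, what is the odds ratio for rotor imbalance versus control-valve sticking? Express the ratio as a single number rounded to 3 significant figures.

1.19

Posterior odds equal prior odds times the likelihood ratio; only the two competing hypotheses matter (using 1 − P(present | H) for each absent observation).
  rotor imbalance: 0.20 × (1 − 0.65) × 0.94 × (1 − 0.34) = 0.043428
  control-valve sticking: 0.41 × (1 − 0.55) × 0.58 × (1 − 0.66) = 0.036383
Odds(rotor imbalance : control-valve sticking) = 0.043428 / 0.036383 ≈ 1.19.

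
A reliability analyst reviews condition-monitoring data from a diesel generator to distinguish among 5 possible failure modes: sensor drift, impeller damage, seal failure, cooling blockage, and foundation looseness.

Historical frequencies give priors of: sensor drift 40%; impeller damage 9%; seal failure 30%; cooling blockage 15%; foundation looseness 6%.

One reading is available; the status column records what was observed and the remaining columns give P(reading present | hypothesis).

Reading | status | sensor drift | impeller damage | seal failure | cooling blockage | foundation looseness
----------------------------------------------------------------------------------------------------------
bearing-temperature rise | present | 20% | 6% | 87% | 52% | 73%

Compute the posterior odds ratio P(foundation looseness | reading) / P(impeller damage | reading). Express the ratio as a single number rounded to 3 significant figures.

Unnormalized posterior weight (prior times the reading likelihood) for each of the two hypotheses:
  foundation looseness: 0.06 × 0.73 = 0.0438
  impeller damage: 0.09 × 0.06 = 0.0054
Posterior odds = 0.0438 / 0.0054 ≈ 8.11.

8.11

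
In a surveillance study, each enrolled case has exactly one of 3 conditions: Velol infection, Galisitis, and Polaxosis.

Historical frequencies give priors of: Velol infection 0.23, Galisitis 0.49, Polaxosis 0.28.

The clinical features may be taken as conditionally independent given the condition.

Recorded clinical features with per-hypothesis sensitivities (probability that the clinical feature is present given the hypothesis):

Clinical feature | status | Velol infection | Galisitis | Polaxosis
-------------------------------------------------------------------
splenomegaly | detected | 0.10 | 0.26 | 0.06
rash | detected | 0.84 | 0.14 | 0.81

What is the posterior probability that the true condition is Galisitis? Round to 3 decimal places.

Multiply each prior by the joint likelihood of the clinical feature pattern:
  Velol infection: 0.23 × 0.10 × 0.84 = 0.01932
  Galisitis: 0.49 × 0.26 × 0.14 = 0.017836
  Polaxosis: 0.28 × 0.06 × 0.81 = 0.013608
The unnormalized weights sum to 0.050764.
P(Galisitis | evidence) = 0.017836 / 0.050764 ≈ 0.351.

0.351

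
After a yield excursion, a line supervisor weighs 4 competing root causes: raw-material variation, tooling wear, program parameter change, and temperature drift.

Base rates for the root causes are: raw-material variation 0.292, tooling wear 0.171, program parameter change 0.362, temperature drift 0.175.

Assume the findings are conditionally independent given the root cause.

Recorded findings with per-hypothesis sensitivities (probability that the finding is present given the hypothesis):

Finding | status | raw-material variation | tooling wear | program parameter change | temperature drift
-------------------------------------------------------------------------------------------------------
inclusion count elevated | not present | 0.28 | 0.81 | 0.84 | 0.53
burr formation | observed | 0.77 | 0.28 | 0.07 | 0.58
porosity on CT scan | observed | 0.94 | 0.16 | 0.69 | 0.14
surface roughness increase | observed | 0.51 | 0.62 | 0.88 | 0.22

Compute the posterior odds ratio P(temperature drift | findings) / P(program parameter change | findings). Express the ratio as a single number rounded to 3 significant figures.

Unnormalized posterior weight (prior times the finding likelihoods) for each of the two hypotheses (using 1 − P(present | H) for each absent finding):
  temperature drift: 0.175 × (1 − 0.53) × 0.58 × 0.14 × 0.22 = 0.0014693
  program parameter change: 0.362 × (1 − 0.84) × 0.07 × 0.69 × 0.88 = 0.0024618
Odds(temperature drift : program parameter change) = 0.0014693 / 0.0024618 ≈ 0.597.

0.597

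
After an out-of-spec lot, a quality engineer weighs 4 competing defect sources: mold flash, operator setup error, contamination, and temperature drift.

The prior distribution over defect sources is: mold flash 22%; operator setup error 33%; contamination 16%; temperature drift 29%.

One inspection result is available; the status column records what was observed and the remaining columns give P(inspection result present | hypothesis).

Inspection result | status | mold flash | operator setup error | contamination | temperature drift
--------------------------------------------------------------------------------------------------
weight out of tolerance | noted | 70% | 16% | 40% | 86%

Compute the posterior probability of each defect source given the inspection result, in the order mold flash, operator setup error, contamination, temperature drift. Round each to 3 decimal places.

Multiply each prior by the likelihood of the inspection result:
  mold flash: 0.22 × 0.70 = 0.154
  operator setup error: 0.33 × 0.16 = 0.0528
  contamination: 0.16 × 0.40 = 0.064
  temperature drift: 0.29 × 0.86 = 0.2494
Normalizing constant Z = 0.154 + 0.0528 + 0.064 + 0.2494 = 0.5202.
P(mold flash | evidence) = 0.154 / 0.5202 ≈ 0.296
P(operator setup error | evidence) = 0.0528 / 0.5202 ≈ 0.101
P(contamination | evidence) = 0.064 / 0.5202 ≈ 0.123
P(temperature drift | evidence) = 0.2494 / 0.5202 ≈ 0.479

0.296, 0.101, 0.123, 0.479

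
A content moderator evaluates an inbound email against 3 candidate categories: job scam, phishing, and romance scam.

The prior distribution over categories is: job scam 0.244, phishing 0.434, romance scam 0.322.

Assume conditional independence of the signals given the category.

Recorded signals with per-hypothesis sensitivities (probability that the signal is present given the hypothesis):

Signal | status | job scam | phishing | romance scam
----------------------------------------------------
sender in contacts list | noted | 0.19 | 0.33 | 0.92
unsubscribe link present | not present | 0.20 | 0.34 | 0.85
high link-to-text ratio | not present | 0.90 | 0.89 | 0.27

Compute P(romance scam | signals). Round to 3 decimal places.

0.697

By Bayes' rule with conditional independence, the unnormalized weight for each hypothesis is prior × ∏ likelihoods (using 1 − P(present | H) for each absent signal):
  job scam: 0.244 × 0.19 × (1 − 0.20) × (1 − 0.90) = 0.0037088
  phishing: 0.434 × 0.33 × (1 − 0.34) × (1 − 0.89) = 0.010398
  romance scam: 0.322 × 0.92 × (1 − 0.85) × (1 − 0.27) = 0.032438
Marginal likelihood of the evidence = 0.046545.
P(romance scam | evidence) = 0.032438 / 0.046545 ≈ 0.697.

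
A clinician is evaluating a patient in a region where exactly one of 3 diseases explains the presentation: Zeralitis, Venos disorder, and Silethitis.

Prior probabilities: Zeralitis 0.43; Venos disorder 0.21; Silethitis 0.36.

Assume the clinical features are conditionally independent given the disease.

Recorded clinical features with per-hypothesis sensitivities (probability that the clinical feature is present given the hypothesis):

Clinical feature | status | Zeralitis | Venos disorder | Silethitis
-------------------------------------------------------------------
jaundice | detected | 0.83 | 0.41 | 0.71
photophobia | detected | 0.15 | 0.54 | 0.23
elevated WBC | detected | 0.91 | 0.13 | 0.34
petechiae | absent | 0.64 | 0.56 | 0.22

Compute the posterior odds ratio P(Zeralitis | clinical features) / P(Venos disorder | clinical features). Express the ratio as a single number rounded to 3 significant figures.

6.59

Posterior odds equal prior odds times the likelihood ratio; only the two competing hypotheses matter (using 1 − P(present | H) for each absent clinical feature).
  Zeralitis: 0.43 × 0.83 × 0.15 × 0.91 × (1 − 0.64) = 0.017538
  Venos disorder: 0.21 × 0.41 × 0.54 × 0.13 × (1 − 0.56) = 0.0026595
Posterior odds = 0.017538 / 0.0026595 ≈ 6.59.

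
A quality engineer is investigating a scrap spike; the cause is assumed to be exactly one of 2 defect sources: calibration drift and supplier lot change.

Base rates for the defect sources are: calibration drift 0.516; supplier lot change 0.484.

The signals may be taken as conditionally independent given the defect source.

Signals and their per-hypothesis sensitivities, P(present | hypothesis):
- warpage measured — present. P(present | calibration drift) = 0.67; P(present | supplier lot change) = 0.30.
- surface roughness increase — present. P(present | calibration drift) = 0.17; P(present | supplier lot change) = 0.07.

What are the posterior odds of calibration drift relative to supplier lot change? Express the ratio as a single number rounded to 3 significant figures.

Posterior odds equal prior odds times the likelihood ratio; only the two competing hypotheses matter.
  calibration drift: 0.516 × 0.67 × 0.17 = 0.058772
  supplier lot change: 0.484 × 0.30 × 0.07 = 0.010164
Posterior odds = 0.058772 / 0.010164 ≈ 5.78.

5.78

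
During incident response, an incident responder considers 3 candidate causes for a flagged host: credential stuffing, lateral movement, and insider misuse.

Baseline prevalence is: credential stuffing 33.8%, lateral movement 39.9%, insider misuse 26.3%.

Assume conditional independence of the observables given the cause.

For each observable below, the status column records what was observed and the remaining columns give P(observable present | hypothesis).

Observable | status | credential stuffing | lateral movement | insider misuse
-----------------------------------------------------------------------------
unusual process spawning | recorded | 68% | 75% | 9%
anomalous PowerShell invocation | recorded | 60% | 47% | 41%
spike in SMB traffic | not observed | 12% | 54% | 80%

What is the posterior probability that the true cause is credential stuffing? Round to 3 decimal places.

For each hypothesis, the unnormalized posterior weight is prior × product of the observable likelihoods (using 1 − P(present | H) for each absent observable):
  credential stuffing: 0.338 × 0.68 × 0.60 × (1 − 0.12) = 0.12136
  lateral movement: 0.399 × 0.75 × 0.47 × (1 − 0.54) = 0.064698
  insider misuse: 0.263 × 0.09 × 0.41 × (1 − 0.80) = 0.0019409
Normalizing constant Z = 0.12136 + 0.064698 + 0.0019409 = 0.18799.
P(credential stuffing | evidence) = 0.12136 / 0.18799 ≈ 0.646.

0.646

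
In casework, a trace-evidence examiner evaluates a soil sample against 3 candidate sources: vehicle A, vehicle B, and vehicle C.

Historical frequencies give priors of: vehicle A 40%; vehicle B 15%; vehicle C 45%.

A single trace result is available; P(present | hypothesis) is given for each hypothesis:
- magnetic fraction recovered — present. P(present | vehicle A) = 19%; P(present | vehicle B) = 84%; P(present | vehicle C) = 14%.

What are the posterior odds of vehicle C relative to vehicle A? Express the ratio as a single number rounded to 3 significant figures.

0.829

Unnormalized posterior weight (prior times the trace result likelihood) for each of the two hypotheses:
  vehicle C: 0.45 × 0.14 = 0.063
  vehicle A: 0.40 × 0.19 = 0.076
Posterior odds = 0.063 / 0.076 ≈ 0.829.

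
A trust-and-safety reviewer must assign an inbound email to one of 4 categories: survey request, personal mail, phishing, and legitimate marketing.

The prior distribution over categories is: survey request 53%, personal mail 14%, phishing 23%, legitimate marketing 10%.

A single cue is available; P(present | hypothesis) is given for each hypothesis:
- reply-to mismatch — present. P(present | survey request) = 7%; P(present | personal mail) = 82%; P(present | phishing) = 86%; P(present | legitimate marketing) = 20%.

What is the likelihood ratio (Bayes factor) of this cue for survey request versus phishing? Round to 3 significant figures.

0.0814

Likelihood of this cue under each hypothesis:
  survey request: 0.07
  phishing: 0.86
Bayes factor = 0.07 / 0.86 ≈ 0.0814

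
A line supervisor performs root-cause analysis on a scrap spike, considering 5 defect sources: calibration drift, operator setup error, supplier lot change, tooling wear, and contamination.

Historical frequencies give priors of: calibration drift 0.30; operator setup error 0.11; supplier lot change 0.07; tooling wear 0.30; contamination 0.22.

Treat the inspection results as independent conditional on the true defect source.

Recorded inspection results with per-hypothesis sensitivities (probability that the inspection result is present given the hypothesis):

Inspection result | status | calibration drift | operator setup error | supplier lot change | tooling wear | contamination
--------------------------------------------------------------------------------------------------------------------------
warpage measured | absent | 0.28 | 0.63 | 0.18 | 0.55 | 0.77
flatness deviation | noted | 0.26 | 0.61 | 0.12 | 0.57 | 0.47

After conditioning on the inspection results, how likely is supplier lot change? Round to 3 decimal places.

For each hypothesis, the unnormalized posterior weight is prior × product of the inspection result likelihoods (using 1 − P(present | H) for each absent inspection result):
  calibration drift: 0.30 × (1 − 0.28) × 0.26 = 0.05616
  operator setup error: 0.11 × (1 − 0.63) × 0.61 = 0.024827
  supplier lot change: 0.07 × (1 − 0.18) × 0.12 = 0.006888
  tooling wear: 0.30 × (1 − 0.55) × 0.57 = 0.07695
  contamination: 0.22 × (1 − 0.77) × 0.47 = 0.023782
The unnormalized weights sum to 0.18861.
P(supplier lot change | evidence) = 0.006888 / 0.18861 ≈ 0.037.

0.037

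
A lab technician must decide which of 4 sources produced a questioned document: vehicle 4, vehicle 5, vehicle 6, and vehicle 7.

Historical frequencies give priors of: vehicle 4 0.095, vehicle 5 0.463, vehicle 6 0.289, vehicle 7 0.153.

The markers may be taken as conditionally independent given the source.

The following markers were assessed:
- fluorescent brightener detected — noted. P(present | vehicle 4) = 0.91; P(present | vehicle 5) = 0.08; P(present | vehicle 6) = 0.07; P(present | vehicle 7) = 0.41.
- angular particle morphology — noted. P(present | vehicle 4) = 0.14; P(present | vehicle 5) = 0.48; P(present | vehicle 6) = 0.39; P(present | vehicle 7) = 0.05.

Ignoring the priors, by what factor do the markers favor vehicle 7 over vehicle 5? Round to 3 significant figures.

Take the product of per-marker likelihoods under each hypothesis, then divide.
  vehicle 7: 0.41 × 0.05 = 0.0205
  vehicle 5: 0.08 × 0.48 = 0.0384
Bayes factor = 0.0205 / 0.0384 ≈ 0.534

0.534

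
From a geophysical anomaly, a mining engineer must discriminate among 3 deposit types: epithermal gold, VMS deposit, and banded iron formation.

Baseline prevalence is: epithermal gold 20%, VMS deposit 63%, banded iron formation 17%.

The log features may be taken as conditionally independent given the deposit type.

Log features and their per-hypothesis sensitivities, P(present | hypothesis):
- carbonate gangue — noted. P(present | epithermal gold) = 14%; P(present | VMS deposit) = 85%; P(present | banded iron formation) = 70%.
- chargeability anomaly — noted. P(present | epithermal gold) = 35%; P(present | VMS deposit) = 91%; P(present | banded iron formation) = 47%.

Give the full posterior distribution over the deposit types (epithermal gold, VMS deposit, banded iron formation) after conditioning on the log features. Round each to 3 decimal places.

0.018, 0.881, 0.101

For each hypothesis, the unnormalized posterior weight is prior × product of the log feature likelihoods:
  epithermal gold: 0.20 × 0.14 × 0.35 = 0.0098
  VMS deposit: 0.63 × 0.85 × 0.91 = 0.4873
  banded iron formation: 0.17 × 0.70 × 0.47 = 0.05593
Normalizing constant Z = 0.0098 + 0.4873 + 0.05593 = 0.55303.
P(epithermal gold | evidence) = 0.0098 / 0.55303 ≈ 0.018
P(VMS deposit | evidence) = 0.4873 / 0.55303 ≈ 0.881
P(banded iron formation | evidence) = 0.05593 / 0.55303 ≈ 0.101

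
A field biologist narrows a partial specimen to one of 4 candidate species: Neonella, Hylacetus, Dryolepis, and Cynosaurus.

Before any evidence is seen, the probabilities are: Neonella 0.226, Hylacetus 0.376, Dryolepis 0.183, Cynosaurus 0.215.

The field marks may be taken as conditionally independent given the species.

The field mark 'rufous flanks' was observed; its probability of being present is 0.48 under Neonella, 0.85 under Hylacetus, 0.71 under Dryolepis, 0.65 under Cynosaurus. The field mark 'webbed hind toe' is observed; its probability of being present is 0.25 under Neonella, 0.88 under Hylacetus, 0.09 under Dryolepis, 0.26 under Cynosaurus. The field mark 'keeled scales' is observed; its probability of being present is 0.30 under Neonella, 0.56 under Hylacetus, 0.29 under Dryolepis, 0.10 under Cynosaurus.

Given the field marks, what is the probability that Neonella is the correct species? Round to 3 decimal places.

Multiply each prior by the joint likelihood of the field mark pattern:
  Neonella: 0.226 × 0.48 × 0.25 × 0.30 = 0.008136
  Hylacetus: 0.376 × 0.85 × 0.88 × 0.56 = 0.1575
  Dryolepis: 0.183 × 0.71 × 0.09 × 0.29 = 0.0033912
  Cynosaurus: 0.215 × 0.65 × 0.26 × 0.10 = 0.0036335
The unnormalized weights sum to 0.17266.
P(Neonella | evidence) = 0.008136 / 0.17266 ≈ 0.047.

0.047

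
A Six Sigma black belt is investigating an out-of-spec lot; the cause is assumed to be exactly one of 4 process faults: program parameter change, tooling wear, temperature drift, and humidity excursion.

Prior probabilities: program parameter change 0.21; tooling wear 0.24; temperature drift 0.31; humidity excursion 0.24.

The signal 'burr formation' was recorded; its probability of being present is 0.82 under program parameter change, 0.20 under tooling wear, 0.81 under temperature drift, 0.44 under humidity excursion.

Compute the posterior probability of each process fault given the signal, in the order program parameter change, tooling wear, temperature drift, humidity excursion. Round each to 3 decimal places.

0.298, 0.083, 0.435, 0.183

For each hypothesis, the unnormalized posterior weight is prior × likelihood:
  program parameter change: 0.21 × 0.82 = 0.1722
  tooling wear: 0.24 × 0.20 = 0.048
  temperature drift: 0.31 × 0.81 = 0.2511
  humidity excursion: 0.24 × 0.44 = 0.1056
Marginal likelihood of the evidence = 0.5769.
P(program parameter change | evidence) = 0.1722 / 0.5769 ≈ 0.298
P(tooling wear | evidence) = 0.048 / 0.5769 ≈ 0.083
P(temperature drift | evidence) = 0.2511 / 0.5769 ≈ 0.435
P(humidity excursion | evidence) = 0.1056 / 0.5769 ≈ 0.183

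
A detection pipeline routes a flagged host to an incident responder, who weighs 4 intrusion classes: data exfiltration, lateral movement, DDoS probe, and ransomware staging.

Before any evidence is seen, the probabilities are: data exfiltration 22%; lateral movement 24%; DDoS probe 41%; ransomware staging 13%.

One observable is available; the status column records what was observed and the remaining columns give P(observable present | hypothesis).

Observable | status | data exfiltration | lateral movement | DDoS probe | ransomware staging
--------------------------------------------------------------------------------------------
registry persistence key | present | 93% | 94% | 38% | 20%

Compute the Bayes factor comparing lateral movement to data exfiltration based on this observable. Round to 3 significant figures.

1.01

The Bayes factor is the ratio of the two likelihoods.
  lateral movement: 0.94
  data exfiltration: 0.93
Bayes factor = 0.94 / 0.93 ≈ 1.01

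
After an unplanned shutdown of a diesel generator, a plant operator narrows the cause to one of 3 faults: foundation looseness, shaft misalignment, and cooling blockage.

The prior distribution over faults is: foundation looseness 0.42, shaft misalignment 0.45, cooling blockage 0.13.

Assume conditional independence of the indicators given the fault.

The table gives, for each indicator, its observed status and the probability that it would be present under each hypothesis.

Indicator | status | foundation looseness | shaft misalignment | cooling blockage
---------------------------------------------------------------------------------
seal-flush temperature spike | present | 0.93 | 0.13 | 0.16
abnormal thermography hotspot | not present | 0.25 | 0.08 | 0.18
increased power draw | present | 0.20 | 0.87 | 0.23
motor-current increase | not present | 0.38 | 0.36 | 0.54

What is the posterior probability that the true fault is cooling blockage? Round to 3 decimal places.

For each hypothesis, the unnormalized posterior weight is prior × product of the indicator likelihoods (using 1 − P(present | H) for each absent indicator):
  foundation looseness: 0.42 × 0.93 × (1 − 0.25) × 0.20 × (1 − 0.38) = 0.036326
  shaft misalignment: 0.45 × 0.13 × (1 − 0.08) × 0.87 × (1 − 0.36) = 0.029967
  cooling blockage: 0.13 × 0.16 × (1 − 0.18) × 0.23 × (1 − 0.54) = 0.0018045
Normalizing constant Z = 0.036326 + 0.029967 + 0.0018045 = 0.068097.
P(cooling blockage | evidence) = 0.0018045 / 0.068097 ≈ 0.026.

0.026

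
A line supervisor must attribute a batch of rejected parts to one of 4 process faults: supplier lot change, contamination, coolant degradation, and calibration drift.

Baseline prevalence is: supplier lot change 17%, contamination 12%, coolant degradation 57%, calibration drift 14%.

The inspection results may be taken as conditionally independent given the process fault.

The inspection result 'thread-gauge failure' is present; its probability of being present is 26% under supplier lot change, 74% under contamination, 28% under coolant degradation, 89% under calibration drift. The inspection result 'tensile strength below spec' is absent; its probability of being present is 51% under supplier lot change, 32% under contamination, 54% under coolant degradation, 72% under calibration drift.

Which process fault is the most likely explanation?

By Bayes' rule with conditional independence, the unnormalized weight for each hypothesis is prior × ∏ likelihoods (using 1 − P(present | H) for each absent inspection result):
  supplier lot change: 0.17 × 0.26 × (1 − 0.51) = 0.021658
  contamination: 0.12 × 0.74 × (1 − 0.32) = 0.060384
  coolant degradation: 0.57 × 0.28 × (1 − 0.54) = 0.073416
  calibration drift: 0.14 × 0.89 × (1 − 0.72) = 0.034888
The unnormalized weights sum to 0.19035.
P(supplier lot change | evidence) ≈ 0.021658 / 0.19035 ≈ 0.114
P(contamination | evidence) ≈ 0.060384 / 0.19035 ≈ 0.317
P(coolant degradation | evidence) ≈ 0.073416 / 0.19035 ≈ 0.386
P(calibration drift | evidence) ≈ 0.034888 / 0.19035 ≈ 0.183
The largest is 0.386, so coolant degradation is most probable.

coolant degradation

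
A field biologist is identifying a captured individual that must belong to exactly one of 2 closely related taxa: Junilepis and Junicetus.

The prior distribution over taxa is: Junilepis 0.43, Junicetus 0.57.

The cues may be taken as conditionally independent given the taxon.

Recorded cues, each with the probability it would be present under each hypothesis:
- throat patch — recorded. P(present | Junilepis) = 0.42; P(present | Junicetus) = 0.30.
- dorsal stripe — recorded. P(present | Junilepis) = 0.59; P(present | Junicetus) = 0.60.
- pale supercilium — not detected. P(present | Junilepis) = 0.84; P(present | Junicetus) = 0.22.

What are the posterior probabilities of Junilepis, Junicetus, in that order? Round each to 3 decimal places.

0.176, 0.824

For each hypothesis, the unnormalized posterior weight is prior × product of the cue likelihoods (using 1 − P(present | H) for each absent cue):
  Junilepis: 0.43 × 0.42 × 0.59 × (1 − 0.84) = 0.017049
  Junicetus: 0.57 × 0.30 × 0.60 × (1 − 0.22) = 0.080028
Normalizing constant Z = 0.017049 + 0.080028 = 0.097077.
P(Junilepis | evidence) = 0.017049 / 0.097077 ≈ 0.176
P(Junicetus | evidence) = 0.080028 / 0.097077 ≈ 0.824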